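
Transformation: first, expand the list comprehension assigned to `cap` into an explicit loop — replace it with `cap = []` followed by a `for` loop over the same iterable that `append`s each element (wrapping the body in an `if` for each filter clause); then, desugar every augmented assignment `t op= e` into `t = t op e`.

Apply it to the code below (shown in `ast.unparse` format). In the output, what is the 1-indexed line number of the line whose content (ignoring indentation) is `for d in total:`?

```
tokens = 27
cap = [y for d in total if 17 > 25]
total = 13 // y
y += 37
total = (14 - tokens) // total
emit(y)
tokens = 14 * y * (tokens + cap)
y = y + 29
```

Transformed code:
tokens = 27
cap = []
for d in total:
    if 17 > 25:
        cap.append(y)
total = 13 // y
y = y + 37
total = (14 - tokens) // total
emit(y)
tokens = 14 * y * (tokens + cap)
y = y + 29

3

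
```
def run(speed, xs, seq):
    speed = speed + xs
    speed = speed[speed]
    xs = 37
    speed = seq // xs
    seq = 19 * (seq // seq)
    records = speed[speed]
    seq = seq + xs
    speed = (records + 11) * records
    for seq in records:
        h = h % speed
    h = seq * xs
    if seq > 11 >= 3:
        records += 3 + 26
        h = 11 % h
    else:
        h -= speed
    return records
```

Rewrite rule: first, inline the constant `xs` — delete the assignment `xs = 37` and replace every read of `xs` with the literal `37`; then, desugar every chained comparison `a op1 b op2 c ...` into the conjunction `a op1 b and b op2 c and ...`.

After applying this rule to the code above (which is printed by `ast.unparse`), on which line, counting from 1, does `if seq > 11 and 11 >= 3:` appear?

12

Transformed code:
def run(speed, xs, seq):
    speed = speed + 37
    speed = speed[speed]
    speed = seq // 37
    seq = 19 * (seq // seq)
    records = speed[speed]
    seq = seq + 37
    speed = (records + 11) * records
    for seq in records:
        h = h % speed
    h = seq * 37
    if seq > 11 and 11 >= 3:
        records += 3 + 26
        h = 11 % h
    else:
        h -= speed
    return records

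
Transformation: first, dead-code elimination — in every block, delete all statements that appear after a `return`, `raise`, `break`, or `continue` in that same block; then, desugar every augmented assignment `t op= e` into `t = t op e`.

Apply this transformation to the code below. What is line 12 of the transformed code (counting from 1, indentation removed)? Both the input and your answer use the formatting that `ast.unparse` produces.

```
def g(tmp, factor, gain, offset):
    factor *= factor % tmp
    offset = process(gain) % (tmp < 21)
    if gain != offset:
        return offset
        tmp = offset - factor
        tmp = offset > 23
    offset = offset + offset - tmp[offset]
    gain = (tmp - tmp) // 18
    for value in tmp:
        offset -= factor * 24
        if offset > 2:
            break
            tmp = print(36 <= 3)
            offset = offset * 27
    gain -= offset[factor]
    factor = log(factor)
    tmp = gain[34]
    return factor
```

gain = gain - offset[factor]

Transformed code:
def g(tmp, factor, gain, offset):
    factor = factor * (factor % tmp)
    offset = process(gain) % (tmp < 21)
    if gain != offset:
        return offset
    offset = offset + offset - tmp[offset]
    gain = (tmp - tmp) // 18
    for value in tmp:
        offset = offset - factor * 24
        if offset > 2:
            break
    gain = gain - offset[factor]
    factor = log(factor)
    tmp = gain[34]
    return factor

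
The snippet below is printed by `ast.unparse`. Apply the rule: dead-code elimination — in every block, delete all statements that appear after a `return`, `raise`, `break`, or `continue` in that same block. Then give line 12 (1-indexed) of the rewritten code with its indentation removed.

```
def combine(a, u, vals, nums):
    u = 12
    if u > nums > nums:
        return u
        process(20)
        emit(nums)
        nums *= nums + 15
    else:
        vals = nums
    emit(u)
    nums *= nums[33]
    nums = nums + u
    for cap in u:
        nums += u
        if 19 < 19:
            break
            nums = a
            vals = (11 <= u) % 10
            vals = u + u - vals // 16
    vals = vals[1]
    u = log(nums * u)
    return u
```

if 19 < 19:

Transformed code:
def combine(a, u, vals, nums):
    u = 12
    if u > nums > nums:
        return u
    else:
        vals = nums
    emit(u)
    nums *= nums[33]
    nums = nums + u
    for cap in u:
        nums += u
        if 19 < 19:
            break
    vals = vals[1]
    u = log(nums * u)
    return u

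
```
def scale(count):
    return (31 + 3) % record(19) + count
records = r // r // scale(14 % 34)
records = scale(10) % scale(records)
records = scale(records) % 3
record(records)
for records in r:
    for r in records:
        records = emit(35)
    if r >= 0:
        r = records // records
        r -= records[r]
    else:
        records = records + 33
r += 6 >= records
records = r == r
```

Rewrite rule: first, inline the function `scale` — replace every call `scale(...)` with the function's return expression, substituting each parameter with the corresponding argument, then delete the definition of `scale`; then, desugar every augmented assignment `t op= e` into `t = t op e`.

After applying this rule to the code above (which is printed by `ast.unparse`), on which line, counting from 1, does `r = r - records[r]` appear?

Transformed code:
records = r // r // ((31 + 3) % record(19) + 14 % 34)
records = ((31 + 3) % record(19) + 10) % ((31 + 3) % record(19) + records)
records = ((31 + 3) % record(19) + records) % 3
record(records)
for records in r:
    for r in records:
        records = emit(35)
    if r >= 0:
        r = records // records
        r = r - records[r]
    else:
        records = records + 33
r = r + (6 >= records)
records = r == r

10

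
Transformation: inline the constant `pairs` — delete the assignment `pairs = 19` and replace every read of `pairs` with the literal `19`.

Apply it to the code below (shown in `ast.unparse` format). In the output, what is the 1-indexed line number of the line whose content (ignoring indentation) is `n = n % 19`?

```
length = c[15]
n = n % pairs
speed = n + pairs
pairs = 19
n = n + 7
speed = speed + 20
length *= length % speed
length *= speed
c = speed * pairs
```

Transformed code:
length = c[15]
n = n % 19
speed = n + 19
n = n + 7
speed = speed + 20
length *= length % speed
length *= speed
c = speed * 19

2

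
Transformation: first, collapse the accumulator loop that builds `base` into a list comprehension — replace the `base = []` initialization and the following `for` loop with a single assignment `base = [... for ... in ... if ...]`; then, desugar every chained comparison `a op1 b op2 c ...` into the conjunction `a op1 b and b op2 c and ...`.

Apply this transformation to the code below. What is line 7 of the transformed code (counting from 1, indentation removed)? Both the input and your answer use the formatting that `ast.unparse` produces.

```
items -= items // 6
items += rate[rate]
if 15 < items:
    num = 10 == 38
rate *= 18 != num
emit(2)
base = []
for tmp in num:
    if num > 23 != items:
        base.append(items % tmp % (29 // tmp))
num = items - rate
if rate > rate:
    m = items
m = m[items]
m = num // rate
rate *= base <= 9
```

base = [items % tmp % (29 // tmp) for tmp in num if num > 23 and 23 != items]

Transformed code:
items -= items // 6
items += rate[rate]
if 15 < items:
    num = 10 == 38
rate *= 18 != num
emit(2)
base = [items % tmp % (29 // tmp) for tmp in num if num > 23 and 23 != items]
num = items - rate
if rate > rate:
    m = items
m = m[items]
m = num // rate
rate *= base <= 9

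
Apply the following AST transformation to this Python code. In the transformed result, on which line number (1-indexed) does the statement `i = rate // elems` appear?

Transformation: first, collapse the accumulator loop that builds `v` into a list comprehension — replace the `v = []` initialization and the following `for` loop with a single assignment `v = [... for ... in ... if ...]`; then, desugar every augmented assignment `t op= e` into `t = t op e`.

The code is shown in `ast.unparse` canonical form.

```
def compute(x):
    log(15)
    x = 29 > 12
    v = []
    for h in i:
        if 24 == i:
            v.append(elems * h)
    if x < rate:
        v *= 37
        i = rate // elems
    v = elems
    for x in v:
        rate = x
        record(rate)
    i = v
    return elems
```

Transformed code:
def compute(x):
    log(15)
    x = 29 > 12
    v = [elems * h for h in i if 24 == i]
    if x < rate:
        v = v * 37
        i = rate // elems
    v = elems
    for x in v:
        rate = x
        record(rate)
    i = v
    return elems

7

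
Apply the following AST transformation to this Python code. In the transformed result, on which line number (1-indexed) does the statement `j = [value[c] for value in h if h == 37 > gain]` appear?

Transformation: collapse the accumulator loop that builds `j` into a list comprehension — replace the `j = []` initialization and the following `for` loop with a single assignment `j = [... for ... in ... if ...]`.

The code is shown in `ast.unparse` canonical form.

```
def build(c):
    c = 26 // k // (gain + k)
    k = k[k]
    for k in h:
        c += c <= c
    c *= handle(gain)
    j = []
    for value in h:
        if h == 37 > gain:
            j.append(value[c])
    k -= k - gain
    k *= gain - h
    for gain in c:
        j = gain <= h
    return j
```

7

Transformed code:
def build(c):
    c = 26 // k // (gain + k)
    k = k[k]
    for k in h:
        c += c <= c
    c *= handle(gain)
    j = [value[c] for value in h if h == 37 > gain]
    k -= k - gain
    k *= gain - h
    for gain in c:
        j = gain <= h
    return j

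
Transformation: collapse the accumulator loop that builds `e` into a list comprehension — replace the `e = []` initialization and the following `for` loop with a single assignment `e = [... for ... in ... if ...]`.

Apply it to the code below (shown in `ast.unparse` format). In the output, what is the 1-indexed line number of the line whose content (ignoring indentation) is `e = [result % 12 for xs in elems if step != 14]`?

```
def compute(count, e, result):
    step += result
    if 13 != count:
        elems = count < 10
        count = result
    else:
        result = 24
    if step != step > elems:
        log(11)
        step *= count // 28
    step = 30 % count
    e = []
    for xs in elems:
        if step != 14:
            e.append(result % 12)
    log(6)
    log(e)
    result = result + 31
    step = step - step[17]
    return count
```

12

Transformed code:
def compute(count, e, result):
    step += result
    if 13 != count:
        elems = count < 10
        count = result
    else:
        result = 24
    if step != step > elems:
        log(11)
        step *= count // 28
    step = 30 % count
    e = [result % 12 for xs in elems if step != 14]
    log(6)
    log(e)
    result = result + 31
    step = step - step[17]
    return count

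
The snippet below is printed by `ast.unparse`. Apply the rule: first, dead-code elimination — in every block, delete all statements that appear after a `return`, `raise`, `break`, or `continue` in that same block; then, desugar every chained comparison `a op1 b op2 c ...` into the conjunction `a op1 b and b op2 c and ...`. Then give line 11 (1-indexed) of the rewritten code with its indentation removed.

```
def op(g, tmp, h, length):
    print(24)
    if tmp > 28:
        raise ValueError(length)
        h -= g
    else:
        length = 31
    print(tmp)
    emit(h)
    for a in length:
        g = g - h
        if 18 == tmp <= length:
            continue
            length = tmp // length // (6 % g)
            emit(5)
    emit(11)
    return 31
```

if 18 == tmp and tmp <= length:

Transformed code:
def op(g, tmp, h, length):
    print(24)
    if tmp > 28:
        raise ValueError(length)
    else:
        length = 31
    print(tmp)
    emit(h)
    for a in length:
        g = g - h
        if 18 == tmp and tmp <= length:
            continue
    emit(11)
    return 31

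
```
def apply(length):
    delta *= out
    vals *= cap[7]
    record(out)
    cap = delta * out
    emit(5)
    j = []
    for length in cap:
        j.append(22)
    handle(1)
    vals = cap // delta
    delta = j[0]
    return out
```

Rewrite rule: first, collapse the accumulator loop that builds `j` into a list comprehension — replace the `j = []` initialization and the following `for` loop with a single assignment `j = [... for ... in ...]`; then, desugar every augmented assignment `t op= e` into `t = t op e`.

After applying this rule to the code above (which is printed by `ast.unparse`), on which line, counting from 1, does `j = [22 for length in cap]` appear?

Transformed code:
def apply(length):
    delta = delta * out
    vals = vals * cap[7]
    record(out)
    cap = delta * out
    emit(5)
    j = [22 for length in cap]
    handle(1)
    vals = cap // delta
    delta = j[0]
    return out

7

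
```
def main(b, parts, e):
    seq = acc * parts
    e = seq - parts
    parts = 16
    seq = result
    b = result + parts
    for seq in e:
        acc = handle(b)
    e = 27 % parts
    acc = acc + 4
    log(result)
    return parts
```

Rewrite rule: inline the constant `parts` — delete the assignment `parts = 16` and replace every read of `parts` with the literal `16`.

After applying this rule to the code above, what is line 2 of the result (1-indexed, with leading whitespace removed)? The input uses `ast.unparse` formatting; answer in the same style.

Transformed code:
def main(b, parts, e):
    seq = acc * 16
    e = seq - 16
    seq = result
    b = result + 16
    for seq in e:
        acc = handle(b)
    e = 27 % 16
    acc = acc + 4
    log(result)
    return 16

seq = acc * 16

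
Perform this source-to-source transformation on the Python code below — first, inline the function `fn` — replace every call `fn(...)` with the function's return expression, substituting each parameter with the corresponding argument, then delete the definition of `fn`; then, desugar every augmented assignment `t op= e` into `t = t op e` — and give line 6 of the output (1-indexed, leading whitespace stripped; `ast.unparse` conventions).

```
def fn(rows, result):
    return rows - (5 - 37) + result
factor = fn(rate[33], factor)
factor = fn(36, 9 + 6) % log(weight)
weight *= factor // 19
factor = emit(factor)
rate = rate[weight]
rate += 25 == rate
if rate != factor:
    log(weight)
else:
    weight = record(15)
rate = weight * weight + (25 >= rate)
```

rate = rate + (25 == rate)

Transformed code:
factor = rate[33] - (5 - 37) + factor
factor = (36 - (5 - 37) + (9 + 6)) % log(weight)
weight = weight * (factor // 19)
factor = emit(factor)
rate = rate[weight]
rate = rate + (25 == rate)
if rate != factor:
    log(weight)
else:
    weight = record(15)
rate = weight * weight + (25 >= rate)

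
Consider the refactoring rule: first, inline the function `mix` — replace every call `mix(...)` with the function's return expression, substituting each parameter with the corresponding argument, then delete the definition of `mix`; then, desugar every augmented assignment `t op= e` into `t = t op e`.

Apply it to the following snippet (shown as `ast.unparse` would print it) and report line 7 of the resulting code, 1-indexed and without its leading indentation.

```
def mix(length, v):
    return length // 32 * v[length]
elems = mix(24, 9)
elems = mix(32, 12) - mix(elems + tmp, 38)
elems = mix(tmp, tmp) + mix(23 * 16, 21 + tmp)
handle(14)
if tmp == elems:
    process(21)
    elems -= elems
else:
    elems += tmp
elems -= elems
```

elems = elems - elems

Transformed code:
elems = 24 // 32 * 9[24]
elems = 32 // 32 * 12[32] - (elems + tmp) // 32 * 38[elems + tmp]
elems = tmp // 32 * tmp[tmp] + 23 * 16 // 32 * (21 + tmp)[23 * 16]
handle(14)
if tmp == elems:
    process(21)
    elems = elems - elems
else:
    elems = elems + tmp
elems = elems - elems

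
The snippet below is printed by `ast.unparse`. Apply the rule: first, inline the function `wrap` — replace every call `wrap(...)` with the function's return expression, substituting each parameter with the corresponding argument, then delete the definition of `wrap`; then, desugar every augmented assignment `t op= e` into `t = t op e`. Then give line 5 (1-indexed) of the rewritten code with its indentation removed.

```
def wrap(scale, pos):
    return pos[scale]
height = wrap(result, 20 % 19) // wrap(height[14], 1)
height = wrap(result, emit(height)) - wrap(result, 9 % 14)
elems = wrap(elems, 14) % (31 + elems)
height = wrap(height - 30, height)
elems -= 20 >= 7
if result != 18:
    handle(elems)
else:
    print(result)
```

elems = elems - (20 >= 7)

Transformed code:
height = (20 % 19)[result] // 1[height[14]]
height = emit(height)[result] - (9 % 14)[result]
elems = 14[elems] % (31 + elems)
height = height[height - 30]
elems = elems - (20 >= 7)
if result != 18:
    handle(elems)
else:
    print(result)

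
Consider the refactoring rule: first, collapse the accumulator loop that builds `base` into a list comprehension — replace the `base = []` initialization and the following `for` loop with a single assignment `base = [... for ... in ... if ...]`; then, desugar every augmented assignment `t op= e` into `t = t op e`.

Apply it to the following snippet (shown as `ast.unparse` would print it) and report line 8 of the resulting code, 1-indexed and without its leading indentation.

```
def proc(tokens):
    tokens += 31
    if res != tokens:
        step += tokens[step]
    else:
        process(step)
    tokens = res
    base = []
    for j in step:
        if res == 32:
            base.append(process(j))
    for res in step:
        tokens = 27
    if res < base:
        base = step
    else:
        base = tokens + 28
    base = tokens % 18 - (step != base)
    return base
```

Transformed code:
def proc(tokens):
    tokens = tokens + 31
    if res != tokens:
        step = step + tokens[step]
    else:
        process(step)
    tokens = res
    base = [process(j) for j in step if res == 32]
    for res in step:
        tokens = 27
    if res < base:
        base = step
    else:
        base = tokens + 28
    base = tokens % 18 - (step != base)
    return base

base = [process(j) for j in step if res == 32]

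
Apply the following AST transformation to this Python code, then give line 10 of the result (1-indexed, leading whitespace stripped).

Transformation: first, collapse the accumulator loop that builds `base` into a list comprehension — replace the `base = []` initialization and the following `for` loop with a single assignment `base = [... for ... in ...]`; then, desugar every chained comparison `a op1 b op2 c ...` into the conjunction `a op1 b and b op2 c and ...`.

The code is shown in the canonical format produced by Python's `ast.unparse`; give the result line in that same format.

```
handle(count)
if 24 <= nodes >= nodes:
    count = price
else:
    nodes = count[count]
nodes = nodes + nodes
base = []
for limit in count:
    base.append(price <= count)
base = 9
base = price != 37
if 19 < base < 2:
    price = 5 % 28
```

if 19 < base and base < 2:

Transformed code:
handle(count)
if 24 <= nodes and nodes >= nodes:
    count = price
else:
    nodes = count[count]
nodes = nodes + nodes
base = [price <= count for limit in count]
base = 9
base = price != 37
if 19 < base and base < 2:
    price = 5 % 28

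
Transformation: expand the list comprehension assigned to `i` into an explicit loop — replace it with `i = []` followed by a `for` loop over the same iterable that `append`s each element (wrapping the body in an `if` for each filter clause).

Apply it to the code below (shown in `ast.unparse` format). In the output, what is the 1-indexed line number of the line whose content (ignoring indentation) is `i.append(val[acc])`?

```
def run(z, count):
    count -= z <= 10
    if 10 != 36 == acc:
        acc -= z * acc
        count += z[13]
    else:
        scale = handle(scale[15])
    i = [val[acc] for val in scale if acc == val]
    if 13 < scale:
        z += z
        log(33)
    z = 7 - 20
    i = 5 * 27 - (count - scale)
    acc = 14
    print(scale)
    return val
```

Transformed code:
def run(z, count):
    count -= z <= 10
    if 10 != 36 == acc:
        acc -= z * acc
        count += z[13]
    else:
        scale = handle(scale[15])
    i = []
    for val in scale:
        if acc == val:
            i.append(val[acc])
    if 13 < scale:
        z += z
        log(33)
    z = 7 - 20
    i = 5 * 27 - (count - scale)
    acc = 14
    print(scale)
    return val

11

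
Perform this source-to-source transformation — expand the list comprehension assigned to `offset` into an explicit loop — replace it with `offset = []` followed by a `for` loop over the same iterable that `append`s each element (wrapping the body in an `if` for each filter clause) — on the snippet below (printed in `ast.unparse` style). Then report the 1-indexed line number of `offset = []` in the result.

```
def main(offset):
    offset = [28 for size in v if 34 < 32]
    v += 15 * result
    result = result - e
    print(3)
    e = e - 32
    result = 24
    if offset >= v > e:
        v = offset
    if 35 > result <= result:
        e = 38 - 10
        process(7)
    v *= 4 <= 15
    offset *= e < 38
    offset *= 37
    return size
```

Transformed code:
def main(offset):
    offset = []
    for size in v:
        if 34 < 32:
            offset.append(28)
    v += 15 * result
    result = result - e
    print(3)
    e = e - 32
    result = 24
    if offset >= v > e:
        v = offset
    if 35 > result <= result:
        e = 38 - 10
        process(7)
    v *= 4 <= 15
    offset *= e < 38
    offset *= 37
    return size

2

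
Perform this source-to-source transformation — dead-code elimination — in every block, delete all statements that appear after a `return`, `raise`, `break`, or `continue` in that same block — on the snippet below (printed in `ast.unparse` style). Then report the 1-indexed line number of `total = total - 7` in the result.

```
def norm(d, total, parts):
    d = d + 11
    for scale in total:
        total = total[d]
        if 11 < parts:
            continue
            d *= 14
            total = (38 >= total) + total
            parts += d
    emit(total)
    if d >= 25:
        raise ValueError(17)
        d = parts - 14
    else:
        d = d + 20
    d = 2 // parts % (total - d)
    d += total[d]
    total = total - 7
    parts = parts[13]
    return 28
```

14

Transformed code:
def norm(d, total, parts):
    d = d + 11
    for scale in total:
        total = total[d]
        if 11 < parts:
            continue
    emit(total)
    if d >= 25:
        raise ValueError(17)
    else:
        d = d + 20
    d = 2 // parts % (total - d)
    d += total[d]
    total = total - 7
    parts = parts[13]
    return 28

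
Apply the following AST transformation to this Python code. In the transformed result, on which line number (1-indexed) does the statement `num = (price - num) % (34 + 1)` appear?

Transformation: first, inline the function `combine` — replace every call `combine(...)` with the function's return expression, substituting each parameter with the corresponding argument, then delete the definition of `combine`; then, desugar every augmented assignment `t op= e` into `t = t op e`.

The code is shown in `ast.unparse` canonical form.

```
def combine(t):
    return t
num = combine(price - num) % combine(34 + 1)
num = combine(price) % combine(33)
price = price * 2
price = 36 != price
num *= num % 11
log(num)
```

Transformed code:
num = (price - num) % (34 + 1)
num = price % 33
price = price * 2
price = 36 != price
num = num * (num % 11)
log(num)

1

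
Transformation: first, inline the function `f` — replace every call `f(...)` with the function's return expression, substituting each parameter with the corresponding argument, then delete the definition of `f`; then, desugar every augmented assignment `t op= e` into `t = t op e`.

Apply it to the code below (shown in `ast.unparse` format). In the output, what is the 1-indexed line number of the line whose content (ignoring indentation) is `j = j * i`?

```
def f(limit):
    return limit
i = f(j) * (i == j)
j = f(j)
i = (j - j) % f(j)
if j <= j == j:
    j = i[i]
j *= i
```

6

Transformed code:
i = j * (i == j)
j = j
i = (j - j) % j
if j <= j == j:
    j = i[i]
j = j * i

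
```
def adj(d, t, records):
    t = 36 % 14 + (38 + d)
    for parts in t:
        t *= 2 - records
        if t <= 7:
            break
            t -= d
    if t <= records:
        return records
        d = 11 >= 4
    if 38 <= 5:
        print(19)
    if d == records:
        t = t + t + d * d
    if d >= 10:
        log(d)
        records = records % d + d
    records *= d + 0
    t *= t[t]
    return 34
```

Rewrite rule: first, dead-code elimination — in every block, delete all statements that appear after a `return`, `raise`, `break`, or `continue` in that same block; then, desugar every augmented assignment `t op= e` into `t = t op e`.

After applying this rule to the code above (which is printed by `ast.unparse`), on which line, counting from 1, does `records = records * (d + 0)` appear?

16

Transformed code:
def adj(d, t, records):
    t = 36 % 14 + (38 + d)
    for parts in t:
        t = t * (2 - records)
        if t <= 7:
            break
    if t <= records:
        return records
    if 38 <= 5:
        print(19)
    if d == records:
        t = t + t + d * d
    if d >= 10:
        log(d)
        records = records % d + d
    records = records * (d + 0)
    t = t * t[t]
    return 34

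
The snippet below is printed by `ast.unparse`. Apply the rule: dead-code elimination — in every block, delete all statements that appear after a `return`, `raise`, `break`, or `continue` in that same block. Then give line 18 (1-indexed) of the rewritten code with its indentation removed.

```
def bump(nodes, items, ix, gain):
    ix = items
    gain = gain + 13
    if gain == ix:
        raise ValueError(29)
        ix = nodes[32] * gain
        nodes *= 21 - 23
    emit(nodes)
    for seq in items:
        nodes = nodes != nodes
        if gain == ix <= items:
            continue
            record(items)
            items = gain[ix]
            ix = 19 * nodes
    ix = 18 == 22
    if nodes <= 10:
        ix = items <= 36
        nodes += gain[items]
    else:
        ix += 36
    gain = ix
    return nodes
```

return nodes

Transformed code:
def bump(nodes, items, ix, gain):
    ix = items
    gain = gain + 13
    if gain == ix:
        raise ValueError(29)
    emit(nodes)
    for seq in items:
        nodes = nodes != nodes
        if gain == ix <= items:
            continue
    ix = 18 == 22
    if nodes <= 10:
        ix = items <= 36
        nodes += gain[items]
    else:
        ix += 36
    gain = ix
    return nodes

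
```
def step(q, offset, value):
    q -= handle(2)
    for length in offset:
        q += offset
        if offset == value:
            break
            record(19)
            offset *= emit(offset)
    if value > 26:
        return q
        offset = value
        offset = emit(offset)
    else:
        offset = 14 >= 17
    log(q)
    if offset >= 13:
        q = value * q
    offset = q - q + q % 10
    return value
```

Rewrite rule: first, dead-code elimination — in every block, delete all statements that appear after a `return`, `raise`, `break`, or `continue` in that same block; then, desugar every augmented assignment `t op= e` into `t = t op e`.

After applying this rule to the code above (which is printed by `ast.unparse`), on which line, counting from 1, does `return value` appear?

15

Transformed code:
def step(q, offset, value):
    q = q - handle(2)
    for length in offset:
        q = q + offset
        if offset == value:
            break
    if value > 26:
        return q
    else:
        offset = 14 >= 17
    log(q)
    if offset >= 13:
        q = value * q
    offset = q - q + q % 10
    return value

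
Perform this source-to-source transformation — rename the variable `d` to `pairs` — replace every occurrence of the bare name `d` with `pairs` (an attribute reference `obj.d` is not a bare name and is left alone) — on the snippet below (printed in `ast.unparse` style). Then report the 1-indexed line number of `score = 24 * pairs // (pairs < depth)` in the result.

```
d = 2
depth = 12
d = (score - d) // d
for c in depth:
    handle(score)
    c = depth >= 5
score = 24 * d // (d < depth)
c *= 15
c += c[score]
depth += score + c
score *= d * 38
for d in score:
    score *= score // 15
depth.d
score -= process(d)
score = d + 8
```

7

Transformed code:
pairs = 2
depth = 12
pairs = (score - pairs) // pairs
for c in depth:
    handle(score)
    c = depth >= 5
score = 24 * pairs // (pairs < depth)
c *= 15
c += c[score]
depth += score + c
score *= pairs * 38
for pairs in score:
    score *= score // 15
depth.d
score -= process(pairs)
score = pairs + 8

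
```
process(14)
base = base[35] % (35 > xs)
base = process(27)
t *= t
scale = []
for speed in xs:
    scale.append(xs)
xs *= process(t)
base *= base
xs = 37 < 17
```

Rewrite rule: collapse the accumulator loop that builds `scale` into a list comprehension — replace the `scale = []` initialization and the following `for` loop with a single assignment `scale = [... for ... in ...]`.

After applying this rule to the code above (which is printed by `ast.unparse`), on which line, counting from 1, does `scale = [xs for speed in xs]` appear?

Transformed code:
process(14)
base = base[35] % (35 > xs)
base = process(27)
t *= t
scale = [xs for speed in xs]
xs *= process(t)
base *= base
xs = 37 < 17

5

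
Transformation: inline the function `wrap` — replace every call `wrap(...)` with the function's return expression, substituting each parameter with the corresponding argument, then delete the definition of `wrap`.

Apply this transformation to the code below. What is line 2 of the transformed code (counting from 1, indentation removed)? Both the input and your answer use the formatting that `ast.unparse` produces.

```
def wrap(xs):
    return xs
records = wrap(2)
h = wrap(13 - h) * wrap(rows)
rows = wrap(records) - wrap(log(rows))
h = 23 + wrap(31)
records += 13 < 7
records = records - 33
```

Transformed code:
records = 2
h = (13 - h) * rows
rows = records - log(rows)
h = 23 + 31
records += 13 < 7
records = records - 33

h = (13 - h) * rows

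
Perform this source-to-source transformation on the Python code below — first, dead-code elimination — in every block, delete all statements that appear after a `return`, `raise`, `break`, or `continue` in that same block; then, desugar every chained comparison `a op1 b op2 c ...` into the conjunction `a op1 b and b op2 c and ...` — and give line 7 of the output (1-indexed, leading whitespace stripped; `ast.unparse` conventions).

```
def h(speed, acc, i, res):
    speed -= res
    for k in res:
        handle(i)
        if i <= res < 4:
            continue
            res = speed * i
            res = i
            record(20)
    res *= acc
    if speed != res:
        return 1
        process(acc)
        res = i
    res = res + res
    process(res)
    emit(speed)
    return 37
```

res *= acc

Transformed code:
def h(speed, acc, i, res):
    speed -= res
    for k in res:
        handle(i)
        if i <= res and res < 4:
            continue
    res *= acc
    if speed != res:
        return 1
    res = res + res
    process(res)
    emit(speed)
    return 37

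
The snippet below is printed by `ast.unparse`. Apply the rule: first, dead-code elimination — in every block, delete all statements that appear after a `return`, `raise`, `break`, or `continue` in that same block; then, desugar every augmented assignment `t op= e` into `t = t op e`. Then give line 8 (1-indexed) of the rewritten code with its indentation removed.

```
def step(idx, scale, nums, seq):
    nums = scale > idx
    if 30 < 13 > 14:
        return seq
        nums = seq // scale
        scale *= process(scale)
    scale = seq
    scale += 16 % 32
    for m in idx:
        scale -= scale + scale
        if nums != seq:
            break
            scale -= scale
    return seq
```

scale = scale - (scale + scale)

Transformed code:
def step(idx, scale, nums, seq):
    nums = scale > idx
    if 30 < 13 > 14:
        return seq
    scale = seq
    scale = scale + 16 % 32
    for m in idx:
        scale = scale - (scale + scale)
        if nums != seq:
            break
    return seq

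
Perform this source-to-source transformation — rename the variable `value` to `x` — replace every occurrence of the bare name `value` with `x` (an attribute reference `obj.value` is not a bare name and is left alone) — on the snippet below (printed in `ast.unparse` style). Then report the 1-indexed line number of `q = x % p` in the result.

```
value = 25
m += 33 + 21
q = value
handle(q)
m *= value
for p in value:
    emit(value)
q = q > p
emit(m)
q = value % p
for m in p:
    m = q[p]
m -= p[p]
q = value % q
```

10

Transformed code:
x = 25
m += 33 + 21
q = x
handle(q)
m *= x
for p in x:
    emit(x)
q = q > p
emit(m)
q = x % p
for m in p:
    m = q[p]
m -= p[p]
q = x % q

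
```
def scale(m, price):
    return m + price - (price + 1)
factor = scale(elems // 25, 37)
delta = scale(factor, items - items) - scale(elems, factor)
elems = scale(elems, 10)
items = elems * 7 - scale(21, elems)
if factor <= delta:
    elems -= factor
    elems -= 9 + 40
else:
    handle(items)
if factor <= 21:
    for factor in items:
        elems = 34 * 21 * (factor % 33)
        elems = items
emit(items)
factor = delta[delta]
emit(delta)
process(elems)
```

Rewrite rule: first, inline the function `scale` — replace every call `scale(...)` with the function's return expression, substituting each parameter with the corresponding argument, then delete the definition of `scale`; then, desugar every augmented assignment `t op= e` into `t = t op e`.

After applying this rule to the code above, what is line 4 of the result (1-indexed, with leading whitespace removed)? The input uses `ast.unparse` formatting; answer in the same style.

Transformed code:
factor = elems // 25 + 37 - (37 + 1)
delta = factor + (items - items) - (items - items + 1) - (elems + factor - (factor + 1))
elems = elems + 10 - (10 + 1)
items = elems * 7 - (21 + elems - (elems + 1))
if factor <= delta:
    elems = elems - factor
    elems = elems - (9 + 40)
else:
    handle(items)
if factor <= 21:
    for factor in items:
        elems = 34 * 21 * (factor % 33)
        elems = items
emit(items)
factor = delta[delta]
emit(delta)
process(elems)

items = elems * 7 - (21 + elems - (elems + 1))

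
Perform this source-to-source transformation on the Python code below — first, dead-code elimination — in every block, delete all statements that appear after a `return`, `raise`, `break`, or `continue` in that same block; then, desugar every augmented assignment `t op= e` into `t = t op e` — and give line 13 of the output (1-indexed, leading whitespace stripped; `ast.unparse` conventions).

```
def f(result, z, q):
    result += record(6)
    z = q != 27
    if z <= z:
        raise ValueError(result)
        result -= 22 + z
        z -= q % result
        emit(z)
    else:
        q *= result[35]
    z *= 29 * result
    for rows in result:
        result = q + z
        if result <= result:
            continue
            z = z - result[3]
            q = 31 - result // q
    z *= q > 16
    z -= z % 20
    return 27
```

z = z * (q > 16)

Transformed code:
def f(result, z, q):
    result = result + record(6)
    z = q != 27
    if z <= z:
        raise ValueError(result)
    else:
        q = q * result[35]
    z = z * (29 * result)
    for rows in result:
        result = q + z
        if result <= result:
            continue
    z = z * (q > 16)
    z = z - z % 20
    return 27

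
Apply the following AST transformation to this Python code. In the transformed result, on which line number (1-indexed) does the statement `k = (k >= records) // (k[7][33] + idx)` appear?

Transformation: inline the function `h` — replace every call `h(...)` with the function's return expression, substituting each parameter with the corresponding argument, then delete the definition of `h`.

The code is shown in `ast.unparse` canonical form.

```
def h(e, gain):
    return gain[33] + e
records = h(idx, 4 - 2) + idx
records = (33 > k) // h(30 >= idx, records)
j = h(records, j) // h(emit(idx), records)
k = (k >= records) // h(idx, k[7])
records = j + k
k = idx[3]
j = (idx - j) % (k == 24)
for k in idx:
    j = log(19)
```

4

Transformed code:
records = (4 - 2)[33] + idx + idx
records = (33 > k) // (records[33] + (30 >= idx))
j = (j[33] + records) // (records[33] + emit(idx))
k = (k >= records) // (k[7][33] + idx)
records = j + k
k = idx[3]
j = (idx - j) % (k == 24)
for k in idx:
    j = log(19)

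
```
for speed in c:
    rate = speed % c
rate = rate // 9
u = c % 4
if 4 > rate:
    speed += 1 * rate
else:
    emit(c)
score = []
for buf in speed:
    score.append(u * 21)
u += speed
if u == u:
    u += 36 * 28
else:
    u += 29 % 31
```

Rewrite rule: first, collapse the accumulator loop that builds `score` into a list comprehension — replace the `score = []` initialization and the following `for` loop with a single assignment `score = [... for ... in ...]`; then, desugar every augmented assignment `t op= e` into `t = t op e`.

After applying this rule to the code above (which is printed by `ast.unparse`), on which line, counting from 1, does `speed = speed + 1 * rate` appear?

Transformed code:
for speed in c:
    rate = speed % c
rate = rate // 9
u = c % 4
if 4 > rate:
    speed = speed + 1 * rate
else:
    emit(c)
score = [u * 21 for buf in speed]
u = u + speed
if u == u:
    u = u + 36 * 28
else:
    u = u + 29 % 31

6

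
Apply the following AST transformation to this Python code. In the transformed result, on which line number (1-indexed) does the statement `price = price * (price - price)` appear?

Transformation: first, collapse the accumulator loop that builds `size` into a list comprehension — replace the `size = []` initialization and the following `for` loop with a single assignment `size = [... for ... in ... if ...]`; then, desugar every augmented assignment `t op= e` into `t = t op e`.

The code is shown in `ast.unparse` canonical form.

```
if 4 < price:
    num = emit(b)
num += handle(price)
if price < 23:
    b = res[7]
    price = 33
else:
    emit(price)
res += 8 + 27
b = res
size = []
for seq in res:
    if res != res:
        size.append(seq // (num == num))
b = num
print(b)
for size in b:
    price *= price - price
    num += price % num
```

15

Transformed code:
if 4 < price:
    num = emit(b)
num = num + handle(price)
if price < 23:
    b = res[7]
    price = 33
else:
    emit(price)
res = res + (8 + 27)
b = res
size = [seq // (num == num) for seq in res if res != res]
b = num
print(b)
for size in b:
    price = price * (price - price)
    num = num + price % num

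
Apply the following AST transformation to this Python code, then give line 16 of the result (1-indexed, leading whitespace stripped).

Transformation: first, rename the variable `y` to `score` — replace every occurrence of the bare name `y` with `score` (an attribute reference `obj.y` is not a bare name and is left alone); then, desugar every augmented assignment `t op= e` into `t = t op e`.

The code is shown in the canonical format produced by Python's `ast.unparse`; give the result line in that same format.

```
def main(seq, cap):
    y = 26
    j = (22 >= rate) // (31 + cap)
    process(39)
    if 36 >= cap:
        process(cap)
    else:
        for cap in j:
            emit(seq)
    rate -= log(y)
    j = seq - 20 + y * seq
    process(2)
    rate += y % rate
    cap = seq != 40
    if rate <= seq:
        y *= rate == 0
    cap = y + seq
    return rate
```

Transformed code:
def main(seq, cap):
    score = 26
    j = (22 >= rate) // (31 + cap)
    process(39)
    if 36 >= cap:
        process(cap)
    else:
        for cap in j:
            emit(seq)
    rate = rate - log(score)
    j = seq - 20 + score * seq
    process(2)
    rate = rate + score % rate
    cap = seq != 40
    if rate <= seq:
        score = score * (rate == 0)
    cap = score + seq
    return rate

score = score * (rate == 0)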